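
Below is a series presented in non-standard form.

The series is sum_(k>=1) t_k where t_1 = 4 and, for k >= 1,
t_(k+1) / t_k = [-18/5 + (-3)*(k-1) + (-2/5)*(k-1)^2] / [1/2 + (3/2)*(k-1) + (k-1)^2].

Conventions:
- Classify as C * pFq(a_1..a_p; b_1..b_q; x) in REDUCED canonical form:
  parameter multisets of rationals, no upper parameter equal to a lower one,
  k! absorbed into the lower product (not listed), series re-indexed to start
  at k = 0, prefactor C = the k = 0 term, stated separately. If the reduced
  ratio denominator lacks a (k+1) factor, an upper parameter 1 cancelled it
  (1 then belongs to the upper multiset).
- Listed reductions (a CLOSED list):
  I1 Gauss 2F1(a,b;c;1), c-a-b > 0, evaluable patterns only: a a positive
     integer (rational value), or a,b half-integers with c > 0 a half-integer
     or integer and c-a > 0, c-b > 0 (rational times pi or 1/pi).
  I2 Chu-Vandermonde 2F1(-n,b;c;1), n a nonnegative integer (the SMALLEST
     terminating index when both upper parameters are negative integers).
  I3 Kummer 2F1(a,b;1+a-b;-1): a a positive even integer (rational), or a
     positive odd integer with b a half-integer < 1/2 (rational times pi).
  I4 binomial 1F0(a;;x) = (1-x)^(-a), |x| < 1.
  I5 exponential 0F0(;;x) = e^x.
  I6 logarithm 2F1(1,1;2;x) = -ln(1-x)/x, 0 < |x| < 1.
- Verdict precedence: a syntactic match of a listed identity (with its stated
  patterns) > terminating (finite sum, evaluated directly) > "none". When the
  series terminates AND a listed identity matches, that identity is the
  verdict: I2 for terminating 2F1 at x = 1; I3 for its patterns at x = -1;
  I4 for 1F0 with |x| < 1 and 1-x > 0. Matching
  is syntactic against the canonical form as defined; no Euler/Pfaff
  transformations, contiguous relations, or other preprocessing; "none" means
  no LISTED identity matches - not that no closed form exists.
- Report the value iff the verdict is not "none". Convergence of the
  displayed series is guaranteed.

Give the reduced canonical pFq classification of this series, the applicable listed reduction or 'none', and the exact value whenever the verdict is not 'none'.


x = -2/5 here; the reduced form reads 2F1, upper {3/2, 6}, lower {1/2}, C = 4. Verdict: none. No listed pattern accepts 2F1(3/2, 6; 1/2; -2/5).

Structural cue: from the first term 4: the expanded ratio factors over Q; C = 4, roots give parameters.
Ratio: r(k) = (-2/5) * (k+3/2) (k+6) / [(k+1/2) (k+1)] - rational; roots negated = parameters, x = (-2/5), C = 4.


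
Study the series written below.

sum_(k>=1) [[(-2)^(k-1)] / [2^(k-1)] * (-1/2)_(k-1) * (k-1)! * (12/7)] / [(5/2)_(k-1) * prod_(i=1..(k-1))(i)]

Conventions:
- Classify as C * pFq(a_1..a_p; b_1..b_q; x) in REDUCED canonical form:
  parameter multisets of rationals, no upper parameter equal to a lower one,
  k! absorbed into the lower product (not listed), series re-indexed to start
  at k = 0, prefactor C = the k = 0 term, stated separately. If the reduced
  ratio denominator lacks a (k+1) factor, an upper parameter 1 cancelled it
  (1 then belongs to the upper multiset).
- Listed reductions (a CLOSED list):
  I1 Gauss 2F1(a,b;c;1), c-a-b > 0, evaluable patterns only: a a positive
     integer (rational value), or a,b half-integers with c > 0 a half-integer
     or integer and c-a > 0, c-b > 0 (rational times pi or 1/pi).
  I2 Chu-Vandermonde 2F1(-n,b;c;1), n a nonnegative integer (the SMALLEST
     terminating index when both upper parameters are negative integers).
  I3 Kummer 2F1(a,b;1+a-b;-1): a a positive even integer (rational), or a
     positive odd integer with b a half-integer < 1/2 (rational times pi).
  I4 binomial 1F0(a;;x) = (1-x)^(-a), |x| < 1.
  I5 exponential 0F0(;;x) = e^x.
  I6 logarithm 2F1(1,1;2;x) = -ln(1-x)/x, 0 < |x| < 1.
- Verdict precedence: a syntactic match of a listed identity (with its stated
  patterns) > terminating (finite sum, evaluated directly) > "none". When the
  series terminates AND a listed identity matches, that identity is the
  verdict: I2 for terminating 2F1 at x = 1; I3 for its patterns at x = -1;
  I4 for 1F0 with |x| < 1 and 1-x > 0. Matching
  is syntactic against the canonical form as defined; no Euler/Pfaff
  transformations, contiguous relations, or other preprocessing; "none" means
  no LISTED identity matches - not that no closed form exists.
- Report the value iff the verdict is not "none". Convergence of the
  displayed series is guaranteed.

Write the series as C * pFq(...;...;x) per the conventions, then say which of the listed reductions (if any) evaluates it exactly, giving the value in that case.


Canonical form: C = 12/7 times 2F1 with upper {-1/2, 1}, lower {5/2}, x = -1. Verdict: Kummer's theorem (I3) matches (x = -1; c = 5/2 equals 1+a-b for upper {-1/2, 1}: listed pattern). Sum: (9/14) * pi.

Key step: x = (-1) and the two k-th powers (C = 12/7, x = -1) combine into one argument.
Ratio: r(k) = (-1) * (k-1/2) (k+1) / [(k+5/2) (k+1)] - rational in k, leading ratio (-1); with t_0 = 12/7, classification follows.


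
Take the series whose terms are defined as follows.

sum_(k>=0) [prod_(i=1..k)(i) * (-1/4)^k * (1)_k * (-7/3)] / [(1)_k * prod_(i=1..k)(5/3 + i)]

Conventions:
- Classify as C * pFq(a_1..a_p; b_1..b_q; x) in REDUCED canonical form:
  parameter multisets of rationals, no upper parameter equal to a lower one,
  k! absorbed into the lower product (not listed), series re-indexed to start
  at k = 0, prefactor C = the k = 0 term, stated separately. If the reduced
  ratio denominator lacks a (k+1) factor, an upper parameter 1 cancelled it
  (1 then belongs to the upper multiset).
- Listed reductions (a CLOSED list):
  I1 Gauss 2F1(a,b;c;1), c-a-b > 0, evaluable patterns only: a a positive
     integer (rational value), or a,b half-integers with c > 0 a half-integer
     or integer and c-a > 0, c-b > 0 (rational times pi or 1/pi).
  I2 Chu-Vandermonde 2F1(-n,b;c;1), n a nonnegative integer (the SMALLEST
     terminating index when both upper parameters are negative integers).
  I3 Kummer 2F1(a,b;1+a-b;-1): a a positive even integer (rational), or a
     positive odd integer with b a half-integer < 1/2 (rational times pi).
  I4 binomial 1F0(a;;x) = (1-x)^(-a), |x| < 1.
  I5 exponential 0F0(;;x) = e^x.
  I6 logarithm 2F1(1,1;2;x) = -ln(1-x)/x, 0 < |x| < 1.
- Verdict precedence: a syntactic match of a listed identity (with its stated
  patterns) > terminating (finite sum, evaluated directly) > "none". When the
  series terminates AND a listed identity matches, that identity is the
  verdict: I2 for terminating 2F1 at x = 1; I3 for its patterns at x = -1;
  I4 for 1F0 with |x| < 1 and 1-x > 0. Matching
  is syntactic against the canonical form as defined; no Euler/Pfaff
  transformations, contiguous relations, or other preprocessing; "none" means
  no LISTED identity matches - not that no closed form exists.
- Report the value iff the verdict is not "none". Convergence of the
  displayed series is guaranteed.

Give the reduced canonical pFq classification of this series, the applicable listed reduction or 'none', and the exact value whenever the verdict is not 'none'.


With C = -7/3: the canonical form is 2F1(1, 1; 8/3; -1/4). Verdict: none (x = -1/4): each listed identity misses the multisets {1, 1} ; {8/3}.

Key observation: t_0 = -7/3 here, and the lower running product (C = -7/3) is a rising factorial.
Consecutive-term ratio: r(k) = (-1/4) * (k+1) (k+1) / [(k+8/3) (k+1)] - rational; roots negated = parameters, x = (-1/4), C = -7/3.


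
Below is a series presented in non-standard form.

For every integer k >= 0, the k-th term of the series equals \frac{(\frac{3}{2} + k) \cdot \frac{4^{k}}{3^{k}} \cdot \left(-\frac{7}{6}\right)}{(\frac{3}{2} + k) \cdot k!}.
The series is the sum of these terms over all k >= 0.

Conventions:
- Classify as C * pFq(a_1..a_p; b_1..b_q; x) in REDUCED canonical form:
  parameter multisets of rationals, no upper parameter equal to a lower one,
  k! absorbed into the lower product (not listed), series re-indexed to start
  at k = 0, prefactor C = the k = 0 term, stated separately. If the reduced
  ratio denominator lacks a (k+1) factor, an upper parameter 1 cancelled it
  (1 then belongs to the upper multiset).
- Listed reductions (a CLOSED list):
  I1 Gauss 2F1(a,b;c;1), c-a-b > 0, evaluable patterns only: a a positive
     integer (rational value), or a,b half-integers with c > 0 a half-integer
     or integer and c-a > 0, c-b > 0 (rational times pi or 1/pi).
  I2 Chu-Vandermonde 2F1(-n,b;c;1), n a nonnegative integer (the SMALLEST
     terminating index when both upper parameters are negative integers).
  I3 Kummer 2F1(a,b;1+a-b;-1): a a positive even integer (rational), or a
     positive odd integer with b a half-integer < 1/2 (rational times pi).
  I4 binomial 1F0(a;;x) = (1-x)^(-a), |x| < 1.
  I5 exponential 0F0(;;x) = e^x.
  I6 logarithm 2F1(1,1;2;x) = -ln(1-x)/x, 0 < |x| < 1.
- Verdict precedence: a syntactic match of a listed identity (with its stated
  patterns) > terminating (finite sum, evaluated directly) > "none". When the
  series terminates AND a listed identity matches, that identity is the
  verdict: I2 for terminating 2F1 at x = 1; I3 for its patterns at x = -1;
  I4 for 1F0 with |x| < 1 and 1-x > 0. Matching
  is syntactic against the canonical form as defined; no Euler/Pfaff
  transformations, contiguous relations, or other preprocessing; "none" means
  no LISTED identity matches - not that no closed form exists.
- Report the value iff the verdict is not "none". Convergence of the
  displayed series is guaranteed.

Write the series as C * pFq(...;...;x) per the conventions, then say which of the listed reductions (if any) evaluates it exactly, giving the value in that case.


The series (x = \frac{4}{3}) is 0F0: upper {-}, lower {-}, prefactor -\frac{7}{6}. Verdict: the exponential series (I5) fires (the 0F0 exponential series at x = \frac{4}{3}). Exact value: \left(-\frac{7}{6}\right) \cdot e^{\frac{4}{3}}.

Key observation: t_0 = -\frac{7}{6} here, and the two geometric factors (prefactor -7/6) combine into one argument.
Consecutive-term ratio: r(k) = \frac{4}{3} * 1 / [(k+1)] ; factor over Q: parameters, x = \frac{4}{3}, and C = -\frac{7}{6}.


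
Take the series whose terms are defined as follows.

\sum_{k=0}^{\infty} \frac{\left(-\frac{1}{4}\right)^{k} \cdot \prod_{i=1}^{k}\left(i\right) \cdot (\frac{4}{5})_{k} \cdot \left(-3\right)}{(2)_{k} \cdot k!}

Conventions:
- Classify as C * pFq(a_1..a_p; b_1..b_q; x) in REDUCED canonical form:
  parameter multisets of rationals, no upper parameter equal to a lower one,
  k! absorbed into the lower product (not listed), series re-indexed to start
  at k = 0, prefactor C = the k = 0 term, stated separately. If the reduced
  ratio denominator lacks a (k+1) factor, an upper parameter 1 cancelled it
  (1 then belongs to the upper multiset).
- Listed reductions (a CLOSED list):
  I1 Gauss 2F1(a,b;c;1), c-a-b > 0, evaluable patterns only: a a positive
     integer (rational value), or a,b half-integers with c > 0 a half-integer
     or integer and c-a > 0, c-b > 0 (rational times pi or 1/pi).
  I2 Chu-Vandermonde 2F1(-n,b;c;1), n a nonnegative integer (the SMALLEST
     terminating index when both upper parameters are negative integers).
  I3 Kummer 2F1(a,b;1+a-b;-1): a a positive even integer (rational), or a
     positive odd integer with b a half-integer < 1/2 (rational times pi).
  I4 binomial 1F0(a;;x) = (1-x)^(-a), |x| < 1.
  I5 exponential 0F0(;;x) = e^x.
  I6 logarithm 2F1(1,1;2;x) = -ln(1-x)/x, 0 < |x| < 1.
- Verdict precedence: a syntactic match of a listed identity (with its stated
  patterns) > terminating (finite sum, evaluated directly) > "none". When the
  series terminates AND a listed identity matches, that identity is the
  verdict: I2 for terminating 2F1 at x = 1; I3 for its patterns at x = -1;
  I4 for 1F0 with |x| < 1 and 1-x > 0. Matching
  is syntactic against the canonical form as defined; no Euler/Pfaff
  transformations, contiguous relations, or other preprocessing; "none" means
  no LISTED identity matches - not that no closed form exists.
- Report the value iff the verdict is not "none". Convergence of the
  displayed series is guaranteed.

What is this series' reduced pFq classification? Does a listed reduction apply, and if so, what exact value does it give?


At argument -\frac{1}{4}: a 2F1 with upper {\frac{4}{5}, 1}, lower {2}, scaled by C = -3. Verdict: none here - no I1-I6 shape fits x = -\frac{1}{4} with lower {2}.

Structural cue: from the first term -3: the running product (C = -3) telescopes to a rising factorial.
Step ratio: r(k) = -\frac{1}{4} * (k+\frac{4}{5}) (k+1) / [(k+2) (k+1)] - poly over poly, x = -\frac{1}{4} from leading terms; C = -3 at k = 0.


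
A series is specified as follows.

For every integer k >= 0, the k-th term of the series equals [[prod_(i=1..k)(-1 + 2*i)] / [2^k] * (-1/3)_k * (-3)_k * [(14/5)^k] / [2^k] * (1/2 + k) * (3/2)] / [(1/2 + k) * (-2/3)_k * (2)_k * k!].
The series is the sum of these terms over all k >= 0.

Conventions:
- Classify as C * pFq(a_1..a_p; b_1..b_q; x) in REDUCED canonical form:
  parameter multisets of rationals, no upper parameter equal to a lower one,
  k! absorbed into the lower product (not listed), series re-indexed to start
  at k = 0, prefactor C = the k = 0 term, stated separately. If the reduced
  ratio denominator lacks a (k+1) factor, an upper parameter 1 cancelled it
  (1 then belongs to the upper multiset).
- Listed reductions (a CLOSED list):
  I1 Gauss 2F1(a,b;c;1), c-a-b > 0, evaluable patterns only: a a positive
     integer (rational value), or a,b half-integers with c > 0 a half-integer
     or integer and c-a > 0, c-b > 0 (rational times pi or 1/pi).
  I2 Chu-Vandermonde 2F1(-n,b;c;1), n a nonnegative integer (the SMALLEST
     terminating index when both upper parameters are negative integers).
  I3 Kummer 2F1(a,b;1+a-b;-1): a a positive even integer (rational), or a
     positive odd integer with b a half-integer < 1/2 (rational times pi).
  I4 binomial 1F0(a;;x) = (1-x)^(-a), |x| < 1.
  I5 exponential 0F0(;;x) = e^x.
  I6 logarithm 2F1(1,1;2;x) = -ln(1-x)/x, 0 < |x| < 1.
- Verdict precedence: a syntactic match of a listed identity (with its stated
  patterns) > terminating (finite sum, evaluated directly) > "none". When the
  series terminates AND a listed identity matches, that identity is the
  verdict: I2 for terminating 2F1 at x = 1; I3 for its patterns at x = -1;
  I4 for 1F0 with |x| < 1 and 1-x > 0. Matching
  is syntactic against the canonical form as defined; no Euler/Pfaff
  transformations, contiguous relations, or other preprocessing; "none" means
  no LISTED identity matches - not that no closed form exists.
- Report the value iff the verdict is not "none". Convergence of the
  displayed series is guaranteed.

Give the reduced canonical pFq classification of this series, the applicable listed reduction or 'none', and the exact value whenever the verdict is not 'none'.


Reduced: x = 7/5, 3F2, upper = {-3, -1/3, 1/2}, lower = {-2/3, 2}, C = 3/2. Verdict: terminating - upper parameter -3 makes this a finite sum (last index 3), evaluated exactly. Its exact value is 18087/12800.

Key step: from the first term 3/2: the odd product 1*3*...*(2k-1) (C = 3/2, x = 7/5) is 2^k (1/2)_k.
Ratio: r(k) = (7/5) * (k-3) (k-1/3) (k+1/2) / [(k-2/3) (k+2) (k+1)] - rational in k, leading ratio (7/5); with t_0 = 3/2, classification follows.


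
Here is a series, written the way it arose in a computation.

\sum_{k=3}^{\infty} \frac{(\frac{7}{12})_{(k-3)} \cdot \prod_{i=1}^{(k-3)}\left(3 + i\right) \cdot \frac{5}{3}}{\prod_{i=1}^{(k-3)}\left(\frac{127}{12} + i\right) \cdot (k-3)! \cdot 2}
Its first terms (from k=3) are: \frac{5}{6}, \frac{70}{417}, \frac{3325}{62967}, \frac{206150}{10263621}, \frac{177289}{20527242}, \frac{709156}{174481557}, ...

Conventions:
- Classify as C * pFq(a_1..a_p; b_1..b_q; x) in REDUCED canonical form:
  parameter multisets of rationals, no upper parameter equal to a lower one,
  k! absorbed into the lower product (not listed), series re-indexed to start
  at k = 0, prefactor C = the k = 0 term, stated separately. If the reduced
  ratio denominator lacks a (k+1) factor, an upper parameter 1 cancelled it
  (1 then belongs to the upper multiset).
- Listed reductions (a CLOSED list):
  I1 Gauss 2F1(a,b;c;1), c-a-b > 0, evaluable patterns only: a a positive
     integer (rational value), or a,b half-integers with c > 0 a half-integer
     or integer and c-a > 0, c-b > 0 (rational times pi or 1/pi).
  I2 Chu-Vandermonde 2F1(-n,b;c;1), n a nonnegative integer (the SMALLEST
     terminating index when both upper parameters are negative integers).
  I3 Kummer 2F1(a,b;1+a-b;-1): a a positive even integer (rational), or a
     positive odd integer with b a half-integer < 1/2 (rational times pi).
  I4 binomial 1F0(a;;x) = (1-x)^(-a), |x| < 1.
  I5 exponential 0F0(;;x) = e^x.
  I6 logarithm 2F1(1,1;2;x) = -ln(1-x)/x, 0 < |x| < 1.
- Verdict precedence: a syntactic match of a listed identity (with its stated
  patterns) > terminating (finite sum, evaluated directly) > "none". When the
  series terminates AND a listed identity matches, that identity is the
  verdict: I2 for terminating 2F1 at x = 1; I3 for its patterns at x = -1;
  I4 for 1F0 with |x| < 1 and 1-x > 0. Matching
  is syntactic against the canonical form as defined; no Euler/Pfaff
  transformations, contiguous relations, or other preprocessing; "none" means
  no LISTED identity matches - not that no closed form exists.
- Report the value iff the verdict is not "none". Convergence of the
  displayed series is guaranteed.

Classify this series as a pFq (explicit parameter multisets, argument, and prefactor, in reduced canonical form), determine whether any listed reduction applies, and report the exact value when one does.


Reduced: x = 1, 2F1, upper = {\frac{7}{12}, 4}, lower = {\frac{139}{12}}, C = \frac{5}{6}. Verdict: Gauss's theorem (I1) matches (x = 1: the Gamma ratio telescopes since c-a-b = 7 > 0 and a = 4 in Z>0). Hence: \frac{19556095}{17915904}.

Structural cue: x = 1 and the lower running product (prefactor 5/6) is a rising factorial.
Step ratio: r(k) = 1 * (k+\frac{7}{12}) (k+4) / [(k+\frac{139}{12}) (k+1)] - poly over poly, x = 1 from leading terms; C = \frac{5}{6} at k = 0.


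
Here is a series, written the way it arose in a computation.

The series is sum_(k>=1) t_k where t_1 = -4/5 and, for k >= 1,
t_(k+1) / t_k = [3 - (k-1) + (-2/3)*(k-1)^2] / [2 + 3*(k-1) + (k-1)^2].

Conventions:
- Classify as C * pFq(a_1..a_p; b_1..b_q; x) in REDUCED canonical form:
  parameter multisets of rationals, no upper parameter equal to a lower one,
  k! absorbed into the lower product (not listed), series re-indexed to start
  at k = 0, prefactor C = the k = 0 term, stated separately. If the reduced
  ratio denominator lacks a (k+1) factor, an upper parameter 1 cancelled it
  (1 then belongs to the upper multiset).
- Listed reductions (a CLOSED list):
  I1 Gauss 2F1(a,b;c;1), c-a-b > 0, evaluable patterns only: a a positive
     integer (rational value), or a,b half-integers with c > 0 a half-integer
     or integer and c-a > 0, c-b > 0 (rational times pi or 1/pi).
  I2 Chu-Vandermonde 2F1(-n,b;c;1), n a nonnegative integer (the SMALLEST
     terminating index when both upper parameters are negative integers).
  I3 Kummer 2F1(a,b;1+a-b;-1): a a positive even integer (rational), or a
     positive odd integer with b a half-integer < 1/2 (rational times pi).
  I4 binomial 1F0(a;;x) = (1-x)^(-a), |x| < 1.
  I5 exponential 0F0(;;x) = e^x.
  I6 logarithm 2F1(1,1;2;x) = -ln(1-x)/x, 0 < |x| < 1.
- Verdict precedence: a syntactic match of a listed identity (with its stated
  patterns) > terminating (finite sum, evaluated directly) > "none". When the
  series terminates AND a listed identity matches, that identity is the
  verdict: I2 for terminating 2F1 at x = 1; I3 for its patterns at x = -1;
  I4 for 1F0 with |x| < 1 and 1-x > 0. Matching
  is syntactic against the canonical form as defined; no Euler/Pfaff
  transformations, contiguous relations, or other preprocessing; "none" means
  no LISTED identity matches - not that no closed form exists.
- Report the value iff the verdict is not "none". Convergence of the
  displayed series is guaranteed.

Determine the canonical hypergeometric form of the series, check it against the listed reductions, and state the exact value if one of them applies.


At argument -2/3: a 2F1 with upper {-3/2, 3}, lower {2}, scaled by C = -4/5. Verdict: none here - no I1-I6 shape fits x = -2/3 with lower {2}.

Key step: t_0 being -4/5, the expanded ratio factors over Q; C = -4/5, x = -2/3, roots give parameters.
Step ratio: r(k) = (-2/3) * (k-3/2) (k+3) / [(k+2) (k+1)] ; factor over Q: parameters, x = (-2/3), and C = -4/5.


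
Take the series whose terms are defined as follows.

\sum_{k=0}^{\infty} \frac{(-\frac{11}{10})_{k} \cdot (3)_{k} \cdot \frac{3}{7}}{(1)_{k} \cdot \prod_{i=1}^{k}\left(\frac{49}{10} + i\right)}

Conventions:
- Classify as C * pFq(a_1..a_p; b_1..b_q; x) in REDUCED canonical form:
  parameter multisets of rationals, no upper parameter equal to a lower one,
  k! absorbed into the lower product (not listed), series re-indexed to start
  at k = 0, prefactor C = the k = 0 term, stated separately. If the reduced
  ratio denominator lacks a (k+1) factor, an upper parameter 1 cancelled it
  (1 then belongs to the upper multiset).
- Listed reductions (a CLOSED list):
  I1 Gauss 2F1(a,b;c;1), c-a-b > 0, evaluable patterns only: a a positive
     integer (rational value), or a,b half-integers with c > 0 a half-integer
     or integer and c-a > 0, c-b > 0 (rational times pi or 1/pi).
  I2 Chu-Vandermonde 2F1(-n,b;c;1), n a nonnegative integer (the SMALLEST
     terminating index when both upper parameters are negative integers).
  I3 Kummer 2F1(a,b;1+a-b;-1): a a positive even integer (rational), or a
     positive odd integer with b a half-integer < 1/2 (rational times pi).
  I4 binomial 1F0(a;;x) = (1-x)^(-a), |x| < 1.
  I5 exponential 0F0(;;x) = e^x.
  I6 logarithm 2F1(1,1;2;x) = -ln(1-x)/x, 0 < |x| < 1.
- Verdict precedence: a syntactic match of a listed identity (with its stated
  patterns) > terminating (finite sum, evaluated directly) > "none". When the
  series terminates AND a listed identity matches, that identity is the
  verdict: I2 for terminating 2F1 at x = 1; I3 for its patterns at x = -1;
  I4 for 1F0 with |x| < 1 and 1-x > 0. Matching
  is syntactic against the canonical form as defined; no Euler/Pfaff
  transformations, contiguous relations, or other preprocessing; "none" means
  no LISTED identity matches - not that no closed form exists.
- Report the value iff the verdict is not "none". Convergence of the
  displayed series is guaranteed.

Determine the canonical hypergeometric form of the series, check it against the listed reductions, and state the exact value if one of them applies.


With C = \frac{3}{7}: the canonical form is 2F1(-\frac{11}{10}, 3; \frac{59}{10}; 1). Verdict at x = 1: Gauss's theorem (I1) matches (x = 1: the Gamma ratio telescopes since c-a-b = 4 > 0 and a = 3 in Z>0). Sum: \frac{7917}{40000}.

The tell: from the first term \frac{3}{7}: the lower running product (prefactor 3/7) is a rising factorial.
Term ratio: r(k) = 1 * (k-\frac{11}{10}) (k+3) / [(k+\frac{59}{10}) (k+1)] - poly over poly, x = 1 from leading terms; C = \frac{3}{7} at k = 0.


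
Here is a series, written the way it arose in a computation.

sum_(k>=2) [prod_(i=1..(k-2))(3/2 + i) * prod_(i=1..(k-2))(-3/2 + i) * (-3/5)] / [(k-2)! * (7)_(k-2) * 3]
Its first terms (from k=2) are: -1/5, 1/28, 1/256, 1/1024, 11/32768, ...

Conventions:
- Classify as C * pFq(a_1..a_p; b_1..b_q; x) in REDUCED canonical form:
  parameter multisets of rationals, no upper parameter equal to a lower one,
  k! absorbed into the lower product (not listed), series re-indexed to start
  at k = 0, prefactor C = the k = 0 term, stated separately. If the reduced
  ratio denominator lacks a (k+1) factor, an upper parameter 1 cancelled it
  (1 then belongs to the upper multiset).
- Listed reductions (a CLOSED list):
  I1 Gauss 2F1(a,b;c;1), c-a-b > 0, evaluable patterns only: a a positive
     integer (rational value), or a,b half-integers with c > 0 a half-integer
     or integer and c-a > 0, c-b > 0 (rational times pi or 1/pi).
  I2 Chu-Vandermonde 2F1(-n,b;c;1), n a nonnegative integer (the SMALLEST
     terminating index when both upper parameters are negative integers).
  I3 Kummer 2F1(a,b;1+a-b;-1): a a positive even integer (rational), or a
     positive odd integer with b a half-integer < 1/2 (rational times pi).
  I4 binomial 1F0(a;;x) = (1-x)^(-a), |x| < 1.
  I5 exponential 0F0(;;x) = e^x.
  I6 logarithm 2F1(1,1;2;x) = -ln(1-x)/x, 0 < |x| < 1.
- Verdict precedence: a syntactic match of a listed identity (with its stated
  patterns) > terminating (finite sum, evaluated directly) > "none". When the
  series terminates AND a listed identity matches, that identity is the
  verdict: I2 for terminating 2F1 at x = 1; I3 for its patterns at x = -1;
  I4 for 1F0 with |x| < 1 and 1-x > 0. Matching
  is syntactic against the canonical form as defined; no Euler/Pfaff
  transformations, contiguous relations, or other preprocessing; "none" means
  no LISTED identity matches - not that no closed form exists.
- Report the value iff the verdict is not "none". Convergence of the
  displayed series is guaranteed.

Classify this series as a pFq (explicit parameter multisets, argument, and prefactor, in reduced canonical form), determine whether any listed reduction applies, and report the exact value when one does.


Key step: x = 1 and the constant factors (prefactor -1/5) combine into one prefactor.
Adjacent-term ratio: r(k) = 1 * (k-1/2) (k+5/2) / [(k+7) (k+1)] - poly over poly, x = 1 from leading terms; C = -1/5 at k = 0.

This is -1/5 * 2F1(-1/2, 5/2; 7; 1) in reduced canonical form. Verdict: Gauss's theorem I1 (half-integer case) matches (x = 1; upper {-1/2, 5/2} half-integers, c = 7 in the evaluable pattern). Sum: (-262144/525525) / pi.


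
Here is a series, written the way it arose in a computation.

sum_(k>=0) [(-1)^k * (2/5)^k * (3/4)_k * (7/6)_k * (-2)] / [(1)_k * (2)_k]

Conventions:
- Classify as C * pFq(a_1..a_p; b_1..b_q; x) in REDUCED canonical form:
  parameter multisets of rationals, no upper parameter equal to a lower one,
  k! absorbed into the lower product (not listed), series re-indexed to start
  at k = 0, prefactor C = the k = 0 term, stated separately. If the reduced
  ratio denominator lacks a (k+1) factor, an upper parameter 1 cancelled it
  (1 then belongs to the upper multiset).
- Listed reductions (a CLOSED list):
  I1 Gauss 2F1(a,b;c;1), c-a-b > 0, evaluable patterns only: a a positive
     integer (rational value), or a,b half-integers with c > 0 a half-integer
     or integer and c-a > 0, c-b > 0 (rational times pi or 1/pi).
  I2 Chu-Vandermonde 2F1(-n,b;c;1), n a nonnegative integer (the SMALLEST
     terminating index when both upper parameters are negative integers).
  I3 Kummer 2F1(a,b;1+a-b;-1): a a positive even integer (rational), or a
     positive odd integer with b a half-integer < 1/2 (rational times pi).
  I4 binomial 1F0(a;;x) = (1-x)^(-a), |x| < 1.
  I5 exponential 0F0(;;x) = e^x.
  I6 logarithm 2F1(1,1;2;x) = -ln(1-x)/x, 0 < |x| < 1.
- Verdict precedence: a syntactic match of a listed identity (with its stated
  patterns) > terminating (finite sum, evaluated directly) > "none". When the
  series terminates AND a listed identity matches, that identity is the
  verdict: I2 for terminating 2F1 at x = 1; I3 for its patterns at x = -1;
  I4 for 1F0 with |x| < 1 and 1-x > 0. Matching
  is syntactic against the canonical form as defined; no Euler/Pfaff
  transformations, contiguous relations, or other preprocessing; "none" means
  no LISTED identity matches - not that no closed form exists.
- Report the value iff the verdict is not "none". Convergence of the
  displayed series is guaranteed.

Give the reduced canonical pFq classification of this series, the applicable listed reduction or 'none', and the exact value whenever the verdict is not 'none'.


First insight: with t_0 = -2, (1)_k (prefactor -2) is k! itself.
Consecutive-term ratio: r(k) = (-2/5) * (k+3/4) (k+7/6) / [(k+2) (k+1)] - rational in k, leading ratio (-2/5); with t_0 = -2, classification follows.

The series (x = -2/5) is 2F1: upper {3/4, 7/6}, lower {2}, prefactor -2. Verdict: none here - no I1-I6 shape fits x = -2/5 with lower {2}.


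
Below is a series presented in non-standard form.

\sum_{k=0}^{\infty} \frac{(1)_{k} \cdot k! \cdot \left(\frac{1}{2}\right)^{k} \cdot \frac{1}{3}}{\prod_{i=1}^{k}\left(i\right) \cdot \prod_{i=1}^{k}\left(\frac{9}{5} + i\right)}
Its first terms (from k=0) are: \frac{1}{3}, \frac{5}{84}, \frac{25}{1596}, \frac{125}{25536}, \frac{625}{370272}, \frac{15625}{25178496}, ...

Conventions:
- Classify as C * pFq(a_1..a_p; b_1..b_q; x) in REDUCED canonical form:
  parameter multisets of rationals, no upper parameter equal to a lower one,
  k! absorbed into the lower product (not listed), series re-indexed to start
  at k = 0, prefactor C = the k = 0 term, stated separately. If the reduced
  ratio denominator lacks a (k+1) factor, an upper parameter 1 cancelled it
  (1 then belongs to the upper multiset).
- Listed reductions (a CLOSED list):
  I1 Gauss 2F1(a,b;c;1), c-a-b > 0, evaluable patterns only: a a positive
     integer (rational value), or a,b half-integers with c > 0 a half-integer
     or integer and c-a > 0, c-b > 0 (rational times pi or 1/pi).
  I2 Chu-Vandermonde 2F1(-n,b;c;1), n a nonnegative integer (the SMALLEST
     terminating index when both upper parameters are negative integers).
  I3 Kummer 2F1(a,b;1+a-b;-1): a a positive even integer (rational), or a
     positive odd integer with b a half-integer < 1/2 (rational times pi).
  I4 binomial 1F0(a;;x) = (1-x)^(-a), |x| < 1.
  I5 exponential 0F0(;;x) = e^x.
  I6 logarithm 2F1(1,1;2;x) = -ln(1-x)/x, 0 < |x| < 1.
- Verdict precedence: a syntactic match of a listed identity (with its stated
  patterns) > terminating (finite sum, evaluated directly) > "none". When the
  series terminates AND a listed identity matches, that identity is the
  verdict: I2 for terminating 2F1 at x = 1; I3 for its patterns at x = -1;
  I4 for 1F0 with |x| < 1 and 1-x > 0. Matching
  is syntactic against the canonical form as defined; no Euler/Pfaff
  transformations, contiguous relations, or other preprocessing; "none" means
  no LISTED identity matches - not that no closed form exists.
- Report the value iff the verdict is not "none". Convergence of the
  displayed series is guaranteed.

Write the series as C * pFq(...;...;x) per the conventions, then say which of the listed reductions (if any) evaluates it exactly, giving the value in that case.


Key observation: with t_0 = \frac{1}{3}, the lower running product (C = 1/3, x = 1/2) is a rising factorial.
Consecutive-term ratio: r(k) = \frac{1}{2} * (k+1) (k+1) / [(k+\frac{14}{5}) (k+1)] - poly over poly, x = \frac{1}{2} from leading terms; C = \frac{1}{3} at k = 0.

Canonical form: C = \frac{1}{3} times 2F1 with upper {1, 1}, lower {\frac{14}{5}}, x = \frac{1}{2}. Verdict: no listed reduction: x = \frac{1}{2} and upper {1, 1} fail every I1-I6 pattern.


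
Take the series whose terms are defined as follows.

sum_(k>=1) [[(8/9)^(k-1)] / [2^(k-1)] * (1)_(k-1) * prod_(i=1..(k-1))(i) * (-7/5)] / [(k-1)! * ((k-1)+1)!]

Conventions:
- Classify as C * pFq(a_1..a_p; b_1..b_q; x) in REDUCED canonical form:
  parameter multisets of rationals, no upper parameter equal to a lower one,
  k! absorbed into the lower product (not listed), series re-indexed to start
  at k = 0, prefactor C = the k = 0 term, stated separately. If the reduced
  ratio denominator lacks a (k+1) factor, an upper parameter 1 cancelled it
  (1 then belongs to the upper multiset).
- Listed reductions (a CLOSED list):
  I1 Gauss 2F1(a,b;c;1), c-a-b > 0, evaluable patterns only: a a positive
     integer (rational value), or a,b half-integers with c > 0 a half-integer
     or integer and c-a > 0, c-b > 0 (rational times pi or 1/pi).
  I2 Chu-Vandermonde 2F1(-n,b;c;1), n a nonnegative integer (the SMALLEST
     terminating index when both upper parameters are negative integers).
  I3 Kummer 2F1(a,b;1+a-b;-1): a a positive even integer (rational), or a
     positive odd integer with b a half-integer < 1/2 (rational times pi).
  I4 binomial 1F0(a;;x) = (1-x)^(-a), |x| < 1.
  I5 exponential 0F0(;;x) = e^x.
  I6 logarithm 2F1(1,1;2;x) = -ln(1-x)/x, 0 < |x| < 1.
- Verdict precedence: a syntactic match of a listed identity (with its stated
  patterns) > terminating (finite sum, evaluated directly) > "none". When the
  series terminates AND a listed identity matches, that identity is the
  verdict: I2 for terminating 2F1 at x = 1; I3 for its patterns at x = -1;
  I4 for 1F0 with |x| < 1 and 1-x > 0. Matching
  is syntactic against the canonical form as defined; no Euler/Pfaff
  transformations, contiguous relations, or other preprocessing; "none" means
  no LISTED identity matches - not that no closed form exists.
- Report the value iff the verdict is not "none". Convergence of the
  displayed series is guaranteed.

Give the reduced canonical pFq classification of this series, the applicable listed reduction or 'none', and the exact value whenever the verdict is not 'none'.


Prefactor -7/5, argument 4/9: 2F1 with upper {1, 1} over lower {2}. Verdict (x = 4/9): the I6 logarithm reduction applies (the logarithm: parameters (1,1;2), x = 4/9). Hence: (63/20) * ln(5/9).

The tell: t_0 being -7/5, the two k-th powers (C = -7/5) combine into one argument.
Ratio: r(k) = (4/9) * (k+1) (k+1) / [(k+2) (k+1)] - poly over poly, x = (4/9) from leading terms; C = -7/5 at k = 0.


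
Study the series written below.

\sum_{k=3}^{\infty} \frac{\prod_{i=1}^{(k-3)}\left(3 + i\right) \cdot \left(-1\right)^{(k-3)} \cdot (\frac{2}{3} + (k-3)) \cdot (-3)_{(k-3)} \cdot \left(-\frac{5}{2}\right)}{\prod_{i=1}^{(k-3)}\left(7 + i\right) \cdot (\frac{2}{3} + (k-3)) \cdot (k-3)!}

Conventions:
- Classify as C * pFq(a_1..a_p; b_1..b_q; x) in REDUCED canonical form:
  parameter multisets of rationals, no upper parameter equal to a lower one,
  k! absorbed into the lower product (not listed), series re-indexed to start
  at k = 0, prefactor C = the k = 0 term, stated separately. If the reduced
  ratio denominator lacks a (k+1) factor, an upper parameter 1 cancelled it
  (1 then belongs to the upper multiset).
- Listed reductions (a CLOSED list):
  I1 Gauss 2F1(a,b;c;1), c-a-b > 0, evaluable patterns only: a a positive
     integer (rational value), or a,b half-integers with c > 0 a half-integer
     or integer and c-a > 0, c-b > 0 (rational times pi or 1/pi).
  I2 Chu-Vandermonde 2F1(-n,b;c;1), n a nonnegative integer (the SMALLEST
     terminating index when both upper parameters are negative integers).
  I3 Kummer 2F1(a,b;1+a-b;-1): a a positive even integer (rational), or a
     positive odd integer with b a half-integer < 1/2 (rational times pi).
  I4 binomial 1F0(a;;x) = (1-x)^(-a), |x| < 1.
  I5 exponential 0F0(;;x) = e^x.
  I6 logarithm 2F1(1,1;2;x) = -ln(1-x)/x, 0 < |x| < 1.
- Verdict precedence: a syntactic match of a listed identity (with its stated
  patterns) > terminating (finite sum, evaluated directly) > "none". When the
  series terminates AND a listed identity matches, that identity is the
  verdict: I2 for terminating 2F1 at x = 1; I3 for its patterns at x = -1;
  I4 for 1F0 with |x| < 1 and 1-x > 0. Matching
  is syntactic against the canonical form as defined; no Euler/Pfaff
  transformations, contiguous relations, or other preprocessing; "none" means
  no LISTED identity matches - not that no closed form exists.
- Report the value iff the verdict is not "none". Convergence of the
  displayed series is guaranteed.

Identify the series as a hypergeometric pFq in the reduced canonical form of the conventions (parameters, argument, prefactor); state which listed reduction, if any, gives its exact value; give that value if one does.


Reduced: x = -1, 2F1, upper = {-3, 4}, lower = {8}, C = -\frac{5}{2}. Verdict at x = -1: Kummer (I3) matches (x = -1; c = 8 equals 1+a-b for upper {-3, 4}: listed pattern). Hence: -\frac{35}{4}.

Key observation: with t_0 = -\frac{5}{2}, the lower running product (C = -5/2, x = -1) is a rising factorial.
Adjacent-term ratio: r(k) = -1 * (k-3) (k+4) / [(k+8) (k+1)] - rational in k, leading ratio -1; with t_0 = -\frac{5}{2}, classification follows.


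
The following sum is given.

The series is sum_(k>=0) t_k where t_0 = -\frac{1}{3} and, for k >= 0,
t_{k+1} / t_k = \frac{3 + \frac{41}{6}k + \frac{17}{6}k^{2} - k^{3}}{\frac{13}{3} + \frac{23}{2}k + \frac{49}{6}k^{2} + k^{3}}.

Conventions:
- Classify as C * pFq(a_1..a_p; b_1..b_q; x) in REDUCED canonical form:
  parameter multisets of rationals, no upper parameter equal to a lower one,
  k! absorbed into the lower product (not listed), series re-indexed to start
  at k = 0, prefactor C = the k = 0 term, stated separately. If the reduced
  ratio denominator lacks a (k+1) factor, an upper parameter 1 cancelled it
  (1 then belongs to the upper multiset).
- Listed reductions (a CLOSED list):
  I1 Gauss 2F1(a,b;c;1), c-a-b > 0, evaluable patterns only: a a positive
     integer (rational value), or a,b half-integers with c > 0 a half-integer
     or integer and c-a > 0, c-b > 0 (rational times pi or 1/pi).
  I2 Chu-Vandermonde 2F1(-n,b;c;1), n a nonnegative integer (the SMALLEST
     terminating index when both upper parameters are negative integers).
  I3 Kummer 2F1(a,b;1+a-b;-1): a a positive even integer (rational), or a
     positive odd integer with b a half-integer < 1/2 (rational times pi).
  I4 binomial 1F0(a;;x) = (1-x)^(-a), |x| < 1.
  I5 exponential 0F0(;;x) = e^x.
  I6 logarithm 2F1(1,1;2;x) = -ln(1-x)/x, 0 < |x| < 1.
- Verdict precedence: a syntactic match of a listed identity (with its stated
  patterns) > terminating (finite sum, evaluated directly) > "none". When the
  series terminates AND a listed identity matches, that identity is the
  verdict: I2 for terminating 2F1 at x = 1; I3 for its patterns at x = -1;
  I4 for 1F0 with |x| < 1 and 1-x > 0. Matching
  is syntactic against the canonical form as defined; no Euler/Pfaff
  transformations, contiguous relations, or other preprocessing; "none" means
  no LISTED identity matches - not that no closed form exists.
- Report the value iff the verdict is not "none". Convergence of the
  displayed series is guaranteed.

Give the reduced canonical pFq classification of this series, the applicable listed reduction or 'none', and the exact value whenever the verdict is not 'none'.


Key observation: x = -1 and the expanded ratio factors over Q; C = -1/3, x = -1, roots give parameters.
Step ratio: r(k) = -1 * (k-\frac{9}{2}) (k+1) / [(k+\frac{13}{2}) (k+1)] ; factor over Q: parameters, x = -1, and C = -\frac{1}{3}.

Canonical form: C = -\frac{1}{3} times 2F1 with upper {-\frac{9}{2}, 1}, lower {\frac{13}{2}}, x = -1. Verdict at x = -1: Kummer's theorem (I3) matches (x = -1; c = \frac{13}{2} equals 1+a-b for upper {-\frac{9}{2}, 1}: listed pattern). Value: \left(-\frac{231}{1024}\right) \cdot \pi.


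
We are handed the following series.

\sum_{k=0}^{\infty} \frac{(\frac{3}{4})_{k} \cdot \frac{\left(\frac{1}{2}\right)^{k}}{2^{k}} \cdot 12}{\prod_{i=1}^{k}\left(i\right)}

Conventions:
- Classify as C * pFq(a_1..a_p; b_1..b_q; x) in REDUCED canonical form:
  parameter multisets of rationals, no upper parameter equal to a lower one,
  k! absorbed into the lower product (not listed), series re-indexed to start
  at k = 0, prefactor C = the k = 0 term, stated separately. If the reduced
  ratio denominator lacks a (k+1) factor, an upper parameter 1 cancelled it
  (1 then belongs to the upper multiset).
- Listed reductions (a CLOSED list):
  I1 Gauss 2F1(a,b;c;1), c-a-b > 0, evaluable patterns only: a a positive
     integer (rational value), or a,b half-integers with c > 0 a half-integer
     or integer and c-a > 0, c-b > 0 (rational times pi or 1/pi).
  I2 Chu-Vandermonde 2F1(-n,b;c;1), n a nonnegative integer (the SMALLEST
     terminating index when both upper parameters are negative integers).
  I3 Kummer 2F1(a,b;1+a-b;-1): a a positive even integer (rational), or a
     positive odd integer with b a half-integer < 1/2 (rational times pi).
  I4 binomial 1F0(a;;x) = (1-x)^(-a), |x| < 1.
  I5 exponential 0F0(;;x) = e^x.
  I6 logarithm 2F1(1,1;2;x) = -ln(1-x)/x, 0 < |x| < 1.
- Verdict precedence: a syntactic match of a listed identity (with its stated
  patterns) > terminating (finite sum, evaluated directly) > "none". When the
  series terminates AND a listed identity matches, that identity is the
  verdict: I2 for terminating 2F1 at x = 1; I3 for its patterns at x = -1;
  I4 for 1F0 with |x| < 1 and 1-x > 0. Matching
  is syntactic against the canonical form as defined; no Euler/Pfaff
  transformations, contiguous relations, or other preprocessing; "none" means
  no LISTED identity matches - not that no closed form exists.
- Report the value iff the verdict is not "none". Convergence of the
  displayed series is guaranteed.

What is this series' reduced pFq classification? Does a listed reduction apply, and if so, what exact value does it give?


Key observation: from the first term 12: the two k-th powers (C = 12, x = 1/4) combine into one argument.
Step ratio: r(k) = \frac{1}{4} * (k+\frac{3}{4}) / [(k+1)] - poly over poly, x = \frac{1}{4} from leading terms; C = 12 at k = 0.

At argument \frac{1}{4}: a 1F0 with upper {\frac{3}{4}}, lower {-}, scaled by C = 12. Verdict (x = \frac{1}{4}): binomial (I4) applies (the 1F0 binomial series: exponent -3/4, x = \frac{1}{4}). Its exact value is 12 \cdot \left(\frac{3}{4}\right)^{-\frac{3}{4}}.
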